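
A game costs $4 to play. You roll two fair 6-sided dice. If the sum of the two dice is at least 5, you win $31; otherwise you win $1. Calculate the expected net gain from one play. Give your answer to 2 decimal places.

$22.00

E[payout] = (1/6)·1 + (5/6)·31 = 26
Expected profit = 26 − 4 = 22 ≈ $22.00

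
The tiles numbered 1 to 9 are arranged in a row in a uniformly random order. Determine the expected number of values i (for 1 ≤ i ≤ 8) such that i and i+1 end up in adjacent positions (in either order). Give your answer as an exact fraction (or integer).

For each i ∈ {1,…,8}, let Xᵢ = 1 if i and i+1 are adjacent. P(Xᵢ=1) = 2·(9−1)!/9! = 2/9.
By linearity, E[ΣXᵢ] = (8)·(2/9) = 16/9.

16/9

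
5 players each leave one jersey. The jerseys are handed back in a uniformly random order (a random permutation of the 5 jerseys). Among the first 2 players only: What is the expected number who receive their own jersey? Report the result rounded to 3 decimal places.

Let Xᵢ = 1 if person i gets their own jersey. For each i, P(Xᵢ=1) = 1/5.
By linearity of expectation, E[X₁+…+X_2] = 2·(1/5) = 2/5.
≈ 0.400

0.400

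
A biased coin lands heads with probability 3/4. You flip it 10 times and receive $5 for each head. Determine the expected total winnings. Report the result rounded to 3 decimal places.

$37.500

E[#heads] = 10·3/4 = 15/2 (linearity over flips).
E[winnings] = 5·15/2 = 75/2.
≈ 37.500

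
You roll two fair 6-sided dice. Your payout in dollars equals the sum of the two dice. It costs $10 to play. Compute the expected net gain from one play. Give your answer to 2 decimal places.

-$3.00

Distribution of the sum of the two dice: 2 w.p. 1/36, 3 w.p. 1/18, 4 w.p. 1/12, 5 w.p. 1/9, 6 w.p. 5/36, 7 w.p. 1/6, …
E[payout] = (1/36)·2 + (1/18)·3 + (1/12)·4 + (1/9)·5 + (5/36)·6 + (1/6)·7 + (5/36)·8 + (1/9)·9 + (1/12)·10 + (1/18)·11 + (1/36)·12 = 7
Expected profit = 7 − 10 = -3 ≈ -$3.00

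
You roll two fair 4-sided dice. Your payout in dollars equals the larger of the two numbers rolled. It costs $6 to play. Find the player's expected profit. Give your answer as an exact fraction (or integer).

-23/8 dollars

Distribution of the larger of the two numbers rolled: 1 w.p. 1/16, 2 w.p. 3/16, 3 w.p. 5/16, 4 w.p. 7/16
E[payout] = (1/16)·1 + (3/16)·2 + (5/16)·3 + (7/16)·4 = 25/8
Expected profit = 25/8 − 6 = -23/8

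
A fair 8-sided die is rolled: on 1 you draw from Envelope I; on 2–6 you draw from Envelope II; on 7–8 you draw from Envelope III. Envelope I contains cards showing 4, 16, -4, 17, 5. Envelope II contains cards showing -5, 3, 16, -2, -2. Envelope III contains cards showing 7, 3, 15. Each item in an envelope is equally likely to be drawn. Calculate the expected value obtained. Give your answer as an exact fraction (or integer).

E[X | Envelope I] = (4 + 16 − 4 + 17 + 5)/5 = 38/5
E[X | Envelope II] = (-5 + 3 + 16 − 2 − 2)/5 = 2
E[X | Envelope III] = (7 + 3 + 15)/3 = 25/3
E[X] = (1/8)·38/5 + (5/8)·2 + (1/4)·25/3 = 257/60

257/60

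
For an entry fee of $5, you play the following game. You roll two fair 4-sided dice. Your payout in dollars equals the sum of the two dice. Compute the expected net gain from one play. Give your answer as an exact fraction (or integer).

Distribution of the sum of the two dice: 2 w.p. 1/16, 3 w.p. 1/8, 4 w.p. 3/16, 5 w.p. 1/4, 6 w.p. 3/16, 7 w.p. 1/8, …
E[payout] = (1/16)·2 + (1/8)·3 + (3/16)·4 + (1/4)·5 + (3/16)·6 + (1/8)·7 + (1/16)·8 = 5
Expected profit = 5 − 5 = 0

$0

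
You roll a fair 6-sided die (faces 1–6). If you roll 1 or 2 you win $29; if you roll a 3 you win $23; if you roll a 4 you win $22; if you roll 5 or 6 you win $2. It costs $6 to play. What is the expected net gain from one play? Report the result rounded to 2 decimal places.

$11.83

E[payout] = (1/3)·2 + (1/6)·22 + (1/6)·23 + (1/3)·29 = 107/6
Expected profit = 107/6 − 6 = 71/6 ≈ $11.83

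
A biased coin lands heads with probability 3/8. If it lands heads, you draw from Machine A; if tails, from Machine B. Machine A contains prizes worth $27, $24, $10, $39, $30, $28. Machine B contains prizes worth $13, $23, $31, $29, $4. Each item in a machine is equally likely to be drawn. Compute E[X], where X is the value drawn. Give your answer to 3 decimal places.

E[X | Machine A] = (27 + 24 + 10 + 39 + 30 + 28)/6 = 79/3
E[X | Machine B] = (13 + 23 + 31 + 29 + 4)/5 = 20
E[X] = (3/8)·79/3 + (5/8)·20 = 179/8 ≈ 22.375

$22.375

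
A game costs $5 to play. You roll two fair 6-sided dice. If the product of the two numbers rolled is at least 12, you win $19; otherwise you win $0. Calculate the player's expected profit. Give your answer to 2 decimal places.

E[payout] = (19/36)·0 + (17/36)·19 = 323/36
Expected profit = 323/36 − 5 = 143/36 ≈ $3.97

$3.97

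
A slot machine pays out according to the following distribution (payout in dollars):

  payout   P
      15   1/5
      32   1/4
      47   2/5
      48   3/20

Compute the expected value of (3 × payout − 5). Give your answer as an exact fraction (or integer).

E[3x-5] = (1/5)·40 + (1/4)·91 + (2/5)·136 + (3/20)·139
     = 106

106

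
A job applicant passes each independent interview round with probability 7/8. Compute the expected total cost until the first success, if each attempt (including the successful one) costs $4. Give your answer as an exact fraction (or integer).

32/7 dollars

E[#attempts] = 1/p = 8/7; E[cost] = 4·8/7 = 32/7.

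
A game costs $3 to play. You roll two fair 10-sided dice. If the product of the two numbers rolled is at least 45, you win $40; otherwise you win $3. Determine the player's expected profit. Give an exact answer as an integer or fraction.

481/50 dollars

E[payout] = (37/50)·3 + (13/50)·40 = 631/50
Expected profit = 631/50 − 3 = 481/50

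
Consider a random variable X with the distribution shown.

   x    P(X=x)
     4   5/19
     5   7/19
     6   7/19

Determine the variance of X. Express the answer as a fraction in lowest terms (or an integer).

224/361

E[X] = (5/19)·4 + (7/19)·5 + (7/19)·6 = 97/19
E[X²] = (5/19)·16 + (7/19)·25 + (7/19)·36 = 507/19
Var(X) = 507/19 − (97/19)² = 224/361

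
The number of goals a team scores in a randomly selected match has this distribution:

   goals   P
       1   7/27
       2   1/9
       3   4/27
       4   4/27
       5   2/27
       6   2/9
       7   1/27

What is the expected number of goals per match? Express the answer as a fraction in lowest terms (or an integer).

94/27

E[X] = (7/27)·1 + (1/9)·2 + (4/27)·3 + (4/27)·4 + (2/27)·5 + (2/9)·6 + (1/27)·7
     = 94/27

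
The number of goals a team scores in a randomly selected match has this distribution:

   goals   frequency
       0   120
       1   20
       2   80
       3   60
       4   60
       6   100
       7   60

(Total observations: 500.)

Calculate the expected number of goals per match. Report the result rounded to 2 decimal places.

Total = 500, so P(goals=0) = 120/500, etc.
E[X] = (6/25)·0 + (1/25)·1 + (4/25)·2 + (3/25)·3 + (3/25)·4 + (1/5)·6 + (3/25)·7
     = 81/25 ≈ 3.24

3.24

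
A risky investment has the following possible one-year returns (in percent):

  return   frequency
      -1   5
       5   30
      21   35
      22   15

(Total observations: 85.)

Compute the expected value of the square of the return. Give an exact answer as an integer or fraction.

Total = 85, so P(return=-1) = 5/85, etc.
E[X²] = (1/17)·1 + (6/17)·25 + (7/17)·441 + (3/17)·484
     = 4690/17

4690/17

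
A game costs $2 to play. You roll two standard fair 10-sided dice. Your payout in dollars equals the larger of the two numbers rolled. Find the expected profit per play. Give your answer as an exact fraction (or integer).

103/20 dollars

Distribution of the larger of the two numbers rolled: 1 w.p. 1/100, 2 w.p. 3/100, 3 w.p. 1/20, 4 w.p. 7/100, 5 w.p. 9/100, 6 w.p. 11/100, …
E[payout] = (1/100)·1 + (3/100)·2 + (1/20)·3 + (7/100)·4 + (9/100)·5 + (11/100)·6 + (13/100)·7 + (3/20)·8 + (17/100)·9 + (19/100)·10 = 143/20
Expected profit = 143/20 − 2 = 103/20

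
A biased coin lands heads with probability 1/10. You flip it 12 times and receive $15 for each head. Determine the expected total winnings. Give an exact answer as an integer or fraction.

$18

E[#heads] = 12·1/10 = 6/5 (linearity over flips).
E[winnings] = 15·6/5 = 18.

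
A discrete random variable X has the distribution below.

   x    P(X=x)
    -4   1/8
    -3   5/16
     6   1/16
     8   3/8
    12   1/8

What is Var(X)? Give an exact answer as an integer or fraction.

E[X] = (1/8)·(-4) + (5/16)·(-3) + (1/16)·6 + (3/8)·8 + (1/8)·12 = 55/16
E[X²] = (1/8)·16 + (5/16)·9 + (1/16)·36 + (3/8)·64 + (1/8)·144 = 785/16
Var(X) = 785/16 − (55/16)² = 9535/256

9535/256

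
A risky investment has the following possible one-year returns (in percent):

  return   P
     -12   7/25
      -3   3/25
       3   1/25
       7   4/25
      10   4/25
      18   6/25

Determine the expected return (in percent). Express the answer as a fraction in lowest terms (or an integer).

86/25

E[X] = (7/25)·(-12) + (3/25)·(-3) + (1/25)·3 + (4/25)·7 + (4/25)·10 + (6/25)·18
     = 86/25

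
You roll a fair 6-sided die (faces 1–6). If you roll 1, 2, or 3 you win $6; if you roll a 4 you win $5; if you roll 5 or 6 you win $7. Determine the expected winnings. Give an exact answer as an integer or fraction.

37/6 dollars

E[payout] = (1/6)·5 + (1/2)·6 + (1/3)·7 = 37/6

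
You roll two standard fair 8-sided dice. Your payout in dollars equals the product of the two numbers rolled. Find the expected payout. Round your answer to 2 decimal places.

Distribution of the product of the two numbers rolled: 1 w.p. 1/64, 2 w.p. 1/32, 3 w.p. 1/32, 4 w.p. 3/64, 5 w.p. 1/32, 6 w.p. 1/16, …
E[payout] = (1/64)·1 + (1/32)·2 + (1/32)·3 + (3/64)·4 + (1/32)·5 + (1/16)·6 + (1/32)·7 + (1/16)·8 + (1/64)·9 + (1/32)·10 + (1/16)·12 + (1/32)·14 + (1/32)·15 + (3/64)·16 + (1/32)·18 + (1/32)·20 + (1/32)·21 + (1/16)·24 + (1/64)·25 + (1/32)·28 + (1/32)·30 + (1/32)·32 + (1/32)·35 + (1/64)·36 + (1/32)·40 + (1/32)·42 + (1/32)·48 + (1/64)·49 + (1/32)·56 + (1/64)·64 = 81/4
≈ $20.25

$20.25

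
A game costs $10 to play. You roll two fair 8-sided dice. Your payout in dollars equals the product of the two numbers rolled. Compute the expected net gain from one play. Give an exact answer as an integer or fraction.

41/4 dollars

Distribution of the product of the two numbers rolled: 1 w.p. 1/64, 2 w.p. 1/32, 3 w.p. 1/32, 4 w.p. 3/64, 5 w.p. 1/32, 6 w.p. 1/16, …
E[payout] = (1/64)·1 + (1/32)·2 + (1/32)·3 + (3/64)·4 + (1/32)·5 + (1/16)·6 + (1/32)·7 + (1/16)·8 + (1/64)·9 + (1/32)·10 + (1/16)·12 + (1/32)·14 + (1/32)·15 + (3/64)·16 + (1/32)·18 + (1/32)·20 + (1/32)·21 + (1/16)·24 + (1/64)·25 + (1/32)·28 + (1/32)·30 + (1/32)·32 + (1/32)·35 + (1/64)·36 + (1/32)·40 + (1/32)·42 + (1/32)·48 + (1/64)·49 + (1/32)·56 + (1/64)·64 = 81/4
Expected profit = 81/4 − 10 = 41/4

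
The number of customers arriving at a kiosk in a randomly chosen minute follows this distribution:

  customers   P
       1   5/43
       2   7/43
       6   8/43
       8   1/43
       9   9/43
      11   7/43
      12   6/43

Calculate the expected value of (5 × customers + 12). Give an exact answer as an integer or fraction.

2041/43

E[5x+12] = (5/43)·17 + (7/43)·22 + (8/43)·42 + (1/43)·52 + (9/43)·57 + (7/43)·67 + (6/43)·72
     = 2041/43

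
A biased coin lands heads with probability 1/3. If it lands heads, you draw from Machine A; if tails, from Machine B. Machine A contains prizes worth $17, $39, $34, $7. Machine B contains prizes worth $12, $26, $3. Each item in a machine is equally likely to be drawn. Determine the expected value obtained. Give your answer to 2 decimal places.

E[X | Machine A] = (17 + 39 + 34 + 7)/4 = 97/4
E[X | Machine B] = (12 + 26 + 3)/3 = 41/3
E[X] = (1/3)·97/4 + (2/3)·41/3 = 619/36 ≈ 17.19

$17.19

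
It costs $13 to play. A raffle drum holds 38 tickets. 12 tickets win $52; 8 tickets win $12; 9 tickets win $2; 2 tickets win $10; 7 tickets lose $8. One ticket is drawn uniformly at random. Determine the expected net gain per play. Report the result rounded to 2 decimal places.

$5.47

E[payout] = (12/38)·52 + (8/38)·12 + (9/38)·2 + (2/38)·10 + (7/38)·(-8) = 351/19
Expected profit = 351/19 − 13 = 104/19 ≈ $5.47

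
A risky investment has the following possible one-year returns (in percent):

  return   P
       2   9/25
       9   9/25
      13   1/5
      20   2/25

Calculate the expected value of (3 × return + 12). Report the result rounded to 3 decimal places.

E[3x+12] = (9/25)·18 + (9/25)·39 + (1/5)·51 + (2/25)·72
     = 912/25 ≈ 36.480

36.480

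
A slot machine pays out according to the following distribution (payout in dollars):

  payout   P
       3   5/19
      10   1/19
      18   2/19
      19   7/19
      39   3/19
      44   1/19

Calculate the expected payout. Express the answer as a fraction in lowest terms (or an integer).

E[X] = (5/19)·3 + (1/19)·10 + (2/19)·18 + (7/19)·19 + (3/19)·39 + (1/19)·44
     = 355/19

355/19 dollars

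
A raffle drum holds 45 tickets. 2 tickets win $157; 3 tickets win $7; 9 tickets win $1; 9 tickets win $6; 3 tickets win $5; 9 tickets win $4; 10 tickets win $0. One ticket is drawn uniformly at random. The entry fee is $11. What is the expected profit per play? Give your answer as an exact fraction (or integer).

E[payout] = (2/45)·157 + (3/45)·7 + (9/45)·1 + (9/45)·6 + (3/45)·5 + (9/45)·4 + (10/45)·0 = 449/45
Expected profit = 449/45 − 11 = -46/45

-46/45 dollars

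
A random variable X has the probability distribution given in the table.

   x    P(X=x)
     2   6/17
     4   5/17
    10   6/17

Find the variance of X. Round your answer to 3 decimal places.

E[X] = (6/17)·2 + (5/17)·4 + (6/17)·10 = 92/17
E[X²] = (6/17)·4 + (5/17)·16 + (6/17)·100 = 704/17
Var(X) = 704/17 − (92/17)² = 3504/289 ≈ 12.125

12.125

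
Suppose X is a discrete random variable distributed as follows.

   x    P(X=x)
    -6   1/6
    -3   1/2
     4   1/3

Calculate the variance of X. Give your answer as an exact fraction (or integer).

E[X] = (1/6)·(-6) + (1/2)·(-3) + (1/3)·4 = -7/6
E[X²] = (1/6)·36 + (1/2)·9 + (1/3)·16 = 95/6
Var(X) = 95/6 − (-7/6)² = 521/36

521/36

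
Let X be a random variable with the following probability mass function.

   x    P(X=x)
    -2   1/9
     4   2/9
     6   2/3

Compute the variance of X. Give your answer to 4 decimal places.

E[X] = (1/9)·(-2) + (2/9)·4 + (2/3)·6 = 14/3
E[X²] = (1/9)·4 + (2/9)·16 + (2/3)·36 = 28
Var(X) = 28 − (14/3)² = 56/9 ≈ 6.2222

6.2222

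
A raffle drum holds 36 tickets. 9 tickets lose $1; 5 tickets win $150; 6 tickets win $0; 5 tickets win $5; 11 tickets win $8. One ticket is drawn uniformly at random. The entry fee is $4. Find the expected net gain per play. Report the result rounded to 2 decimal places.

E[payout] = (9/36)·(-1) + (5/36)·150 + (6/36)·0 + (5/36)·5 + (11/36)·8 = 427/18
Expected profit = 427/18 − 4 = 355/18 ≈ $19.72

$19.72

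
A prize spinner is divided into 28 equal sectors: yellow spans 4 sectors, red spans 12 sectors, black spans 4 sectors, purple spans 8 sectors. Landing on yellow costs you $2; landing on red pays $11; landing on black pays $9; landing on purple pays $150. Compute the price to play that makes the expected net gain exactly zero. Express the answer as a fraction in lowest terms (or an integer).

340/7 dollars

E[payout] = (4/28)·(-2) + (12/28)·11 + (4/28)·9 + (8/28)·150 = 340/7
Fair fee = E[payout] = 340/7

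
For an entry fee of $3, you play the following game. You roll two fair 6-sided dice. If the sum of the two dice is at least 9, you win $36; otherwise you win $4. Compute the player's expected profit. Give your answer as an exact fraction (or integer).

89/9 dollars

E[payout] = (13/18)·4 + (5/18)·36 = 116/9
Expected profit = 116/9 − 3 = 89/9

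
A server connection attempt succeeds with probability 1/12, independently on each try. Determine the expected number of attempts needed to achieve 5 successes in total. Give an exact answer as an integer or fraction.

By linearity (sum of 5 independent geometric waits), E[trials] = 5/p = 5/(1/12) = 60.

60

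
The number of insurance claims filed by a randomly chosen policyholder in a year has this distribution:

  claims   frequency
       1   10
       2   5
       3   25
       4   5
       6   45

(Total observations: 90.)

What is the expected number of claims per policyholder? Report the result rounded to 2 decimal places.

4.28

Total = 90, so P(claims=1) = 10/90, etc.
E[X] = (1/9)·1 + (1/18)·2 + (5/18)·3 + (1/18)·4 + (1/2)·6
     = 77/18 ≈ 4.28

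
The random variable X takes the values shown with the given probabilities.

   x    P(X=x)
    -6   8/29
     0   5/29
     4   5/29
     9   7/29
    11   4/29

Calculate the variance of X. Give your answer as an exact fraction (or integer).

E[X] = (8/29)·(-6) + (5/29)·0 + (5/29)·4 + (7/29)·9 + (4/29)·11 = 79/29
E[X²] = (8/29)·36 + (5/29)·0 + (5/29)·16 + (7/29)·81 + (4/29)·121 = 1419/29
Var(X) = 1419/29 − (79/29)² = 34910/841

34910/841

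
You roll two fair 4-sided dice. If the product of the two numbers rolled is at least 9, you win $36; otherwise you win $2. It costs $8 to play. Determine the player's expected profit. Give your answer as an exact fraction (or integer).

5/2 dollars

E[payout] = (3/4)·2 + (1/4)·36 = 21/2
Expected profit = 21/2 − 8 = 5/2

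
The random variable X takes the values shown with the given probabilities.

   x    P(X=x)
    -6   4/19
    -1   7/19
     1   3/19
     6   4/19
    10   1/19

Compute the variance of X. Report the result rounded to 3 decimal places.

20.848

E[X] = (4/19)·(-6) + (7/19)·(-1) + (3/19)·1 + (4/19)·6 + (1/19)·10 = 6/19
E[X²] = (4/19)·36 + (7/19)·1 + (3/19)·1 + (4/19)·36 + (1/19)·100 = 398/19
Var(X) = 398/19 − (6/19)² = 7526/361 ≈ 20.848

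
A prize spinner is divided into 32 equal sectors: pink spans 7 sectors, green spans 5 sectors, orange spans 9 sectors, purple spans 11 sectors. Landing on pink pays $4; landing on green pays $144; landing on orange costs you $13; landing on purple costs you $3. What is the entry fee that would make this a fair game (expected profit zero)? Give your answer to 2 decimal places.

$18.69

E[payout] = (7/32)·4 + (5/32)·144 + (9/32)·(-13) + (11/32)·(-3) = 299/16
Fair fee = E[payout] = 299/16 ≈ $18.69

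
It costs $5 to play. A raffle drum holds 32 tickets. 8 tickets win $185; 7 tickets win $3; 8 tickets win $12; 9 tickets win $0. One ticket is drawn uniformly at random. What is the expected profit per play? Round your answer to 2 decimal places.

$44.91

E[payout] = (8/32)·185 + (7/32)·3 + (8/32)·12 + (9/32)·0 = 1597/32
Expected profit = 1597/32 − 5 = 1437/32 ≈ $44.91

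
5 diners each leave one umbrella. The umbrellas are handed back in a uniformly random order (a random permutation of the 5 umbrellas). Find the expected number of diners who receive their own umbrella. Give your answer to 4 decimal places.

1.0000

Let Xᵢ = 1 if person i gets their own umbrella. For each i, P(Xᵢ=1) = 1/5.
By linearity of expectation, E[X₁+…+X_5] = 5·(1/5) = 1.
≈ 1.0000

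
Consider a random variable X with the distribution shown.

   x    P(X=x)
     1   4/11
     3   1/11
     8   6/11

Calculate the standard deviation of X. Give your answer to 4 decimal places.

3.3303

E[X] = 5, E[X²] = 397/11
Var(X) = E[X²] − (E[X])² = 397/11 − 25 = 122/11
SD(X) = √(122/11) ≈ 3.3303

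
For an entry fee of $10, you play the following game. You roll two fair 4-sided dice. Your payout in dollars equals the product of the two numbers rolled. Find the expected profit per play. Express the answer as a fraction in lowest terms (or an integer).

-15/4 dollars

Distribution of the product of the two numbers rolled: 1 w.p. 1/16, 2 w.p. 1/8, 3 w.p. 1/8, 4 w.p. 3/16, 6 w.p. 1/8, 8 w.p. 1/8, …
E[payout] = (1/16)·1 + (1/8)·2 + (1/8)·3 + (3/16)·4 + (1/8)·6 + (1/8)·8 + (1/16)·9 + (1/8)·12 + (1/16)·16 = 25/4
Expected profit = 25/4 − 10 = -15/4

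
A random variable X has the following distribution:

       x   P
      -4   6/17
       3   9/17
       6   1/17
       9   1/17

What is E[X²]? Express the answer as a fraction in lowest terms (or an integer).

E[X²] = (6/17)·16 + (9/17)·9 + (1/17)·36 + (1/17)·81
     = 294/17

294/17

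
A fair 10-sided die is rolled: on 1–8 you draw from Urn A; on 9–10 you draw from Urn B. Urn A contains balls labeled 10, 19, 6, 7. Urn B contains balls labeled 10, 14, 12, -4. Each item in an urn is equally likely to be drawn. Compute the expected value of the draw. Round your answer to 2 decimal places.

10.00

E[X | Urn A] = (10 + 19 + 6 + 7)/4 = 21/2
E[X | Urn B] = (10 + 14 + 12 − 4)/4 = 8
E[X] = (4/5)·21/2 + (1/5)·8 = 10 ≈ 10.00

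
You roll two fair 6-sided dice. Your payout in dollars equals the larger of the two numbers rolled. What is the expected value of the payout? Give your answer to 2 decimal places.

$4.47

Distribution of the larger of the two numbers rolled: 1 w.p. 1/36, 2 w.p. 1/12, 3 w.p. 5/36, 4 w.p. 7/36, 5 w.p. 1/4, 6 w.p. 11/36
E[payout] = (1/36)·1 + (1/12)·2 + (5/36)·3 + (7/36)·4 + (1/4)·5 + (11/36)·6 = 161/36
≈ $4.47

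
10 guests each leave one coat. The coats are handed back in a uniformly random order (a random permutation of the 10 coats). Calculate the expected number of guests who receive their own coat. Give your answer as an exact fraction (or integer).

Let Xᵢ = 1 if person i gets their own coat. For each i, P(Xᵢ=1) = 1/10.
By linearity of expectation, E[X₁+…+X_10] = 10·(1/10) = 1.

1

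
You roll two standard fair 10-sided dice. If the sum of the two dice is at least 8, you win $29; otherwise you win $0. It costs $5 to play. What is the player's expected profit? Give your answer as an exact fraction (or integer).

1791/100 dollars

E[payout] = (21/100)·0 + (79/100)·29 = 2291/100
Expected profit = 2291/100 − 5 = 1791/100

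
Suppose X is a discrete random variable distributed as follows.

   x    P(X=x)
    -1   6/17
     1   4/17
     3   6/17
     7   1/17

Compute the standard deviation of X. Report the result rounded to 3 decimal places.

E[X] = 23/17, E[X²] = 113/17
Var(X) = E[X²] − (E[X])² = 113/17 − 529/289 = 1392/289
SD(X) = √(1392/289) ≈ 2.195

2.195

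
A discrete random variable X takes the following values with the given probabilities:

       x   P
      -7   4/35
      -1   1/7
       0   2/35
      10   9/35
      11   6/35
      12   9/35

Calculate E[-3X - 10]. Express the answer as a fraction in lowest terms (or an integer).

-149/5

E[-3x-10] = (4/35)·11 + (1/7)·(-7) + (2/35)·(-10) + (9/35)·(-40) + (6/35)·(-43) + (9/35)·(-46)
     = -149/5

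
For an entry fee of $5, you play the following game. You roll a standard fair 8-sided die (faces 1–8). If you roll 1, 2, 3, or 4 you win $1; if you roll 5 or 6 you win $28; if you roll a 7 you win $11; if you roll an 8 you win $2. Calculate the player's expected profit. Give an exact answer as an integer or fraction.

33/8 dollars

E[payout] = (1/2)·1 + (1/8)·2 + (1/8)·11 + (1/4)·28 = 73/8
Expected profit = 73/8 − 5 = 33/8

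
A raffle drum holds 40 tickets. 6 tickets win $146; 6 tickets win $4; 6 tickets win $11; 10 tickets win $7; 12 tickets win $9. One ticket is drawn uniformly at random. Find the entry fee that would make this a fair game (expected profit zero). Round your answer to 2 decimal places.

$28.60

E[payout] = (6/40)·146 + (6/40)·4 + (6/40)·11 + (10/40)·7 + (12/40)·9 = 143/5
Fair fee = E[payout] = 143/5 ≈ $28.60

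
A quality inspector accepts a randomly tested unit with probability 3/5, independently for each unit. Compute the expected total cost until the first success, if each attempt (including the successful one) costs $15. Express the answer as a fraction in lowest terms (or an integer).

$25

E[#attempts] = 1/p = 5/3; E[cost] = 15·5/3 = 25.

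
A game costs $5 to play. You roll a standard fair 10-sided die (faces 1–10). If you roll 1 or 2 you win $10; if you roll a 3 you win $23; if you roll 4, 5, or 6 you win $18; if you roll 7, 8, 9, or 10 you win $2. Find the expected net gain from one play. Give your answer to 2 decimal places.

$5.50

E[payout] = (2/5)·2 + (1/5)·10 + (3/10)·18 + (1/10)·23 = 21/2
Expected profit = 21/2 − 5 = 11/2 ≈ $5.50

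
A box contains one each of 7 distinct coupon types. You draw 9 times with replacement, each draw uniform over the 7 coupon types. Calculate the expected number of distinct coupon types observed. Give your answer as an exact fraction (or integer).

30275911/5764801

Let Xⱼ=1 if type j appears at least once. P(Xⱼ=1) = 1 − ((7−1)/7)^9 = 30275911/40353607.
E[#distinct] = 7·30275911/40353607 = 30275911/5764801.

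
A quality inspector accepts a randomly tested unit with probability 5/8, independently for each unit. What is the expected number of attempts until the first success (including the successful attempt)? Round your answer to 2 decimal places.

1.60

For a geometric distribution, E[trials] = 1/p = 1/(5/8) = 8/5.
≈ 1.60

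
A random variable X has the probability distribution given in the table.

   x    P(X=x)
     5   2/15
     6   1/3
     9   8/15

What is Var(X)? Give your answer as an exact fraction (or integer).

626/225

E[X] = (2/15)·5 + (1/3)·6 + (8/15)·9 = 112/15
E[X²] = (2/15)·25 + (1/3)·36 + (8/15)·81 = 878/15
Var(X) = 878/15 − (112/15)² = 626/225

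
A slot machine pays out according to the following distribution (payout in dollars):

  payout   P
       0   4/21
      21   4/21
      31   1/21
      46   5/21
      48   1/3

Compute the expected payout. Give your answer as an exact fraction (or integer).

E[X] = (4/21)·0 + (4/21)·21 + (1/21)·31 + (5/21)·46 + (1/3)·48
     = 227/7

227/7 dollars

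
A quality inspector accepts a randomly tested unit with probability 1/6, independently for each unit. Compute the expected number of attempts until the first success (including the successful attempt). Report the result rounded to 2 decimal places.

For a geometric distribution, E[trials] = 1/p = 1/(1/6) = 6.
≈ 6.00

6.00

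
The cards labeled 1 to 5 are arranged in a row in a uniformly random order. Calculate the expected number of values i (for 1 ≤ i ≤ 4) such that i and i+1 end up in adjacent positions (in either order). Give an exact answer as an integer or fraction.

8/5

For each i ∈ {1,…,4}, let Xᵢ = 1 if i and i+1 are adjacent. P(Xᵢ=1) = 2·(5−1)!/5! = 2/5.
By linearity, E[ΣXᵢ] = (4)·(2/5) = 8/5.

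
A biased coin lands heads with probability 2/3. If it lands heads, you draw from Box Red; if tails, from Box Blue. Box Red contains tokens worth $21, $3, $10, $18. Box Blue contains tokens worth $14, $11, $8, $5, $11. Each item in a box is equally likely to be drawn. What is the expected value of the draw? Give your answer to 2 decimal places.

E[X | Box Red] = (21 + 3 + 10 + 18)/4 = 13
E[X | Box Blue] = (14 + 11 + 8 + 5 + 11)/5 = 49/5
E[X] = (2/3)·13 + (1/3)·49/5 = 179/15 ≈ 11.93

$11.93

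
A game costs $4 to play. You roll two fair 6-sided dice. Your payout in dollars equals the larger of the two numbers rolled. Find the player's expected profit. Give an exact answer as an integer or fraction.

Distribution of the larger of the two numbers rolled: 1 w.p. 1/36, 2 w.p. 1/12, 3 w.p. 5/36, 4 w.p. 7/36, 5 w.p. 1/4, 6 w.p. 11/36
E[payout] = (1/36)·1 + (1/12)·2 + (5/36)·3 + (7/36)·4 + (1/4)·5 + (11/36)·6 = 161/36
Expected profit = 161/36 − 4 = 17/36

17/36 dollars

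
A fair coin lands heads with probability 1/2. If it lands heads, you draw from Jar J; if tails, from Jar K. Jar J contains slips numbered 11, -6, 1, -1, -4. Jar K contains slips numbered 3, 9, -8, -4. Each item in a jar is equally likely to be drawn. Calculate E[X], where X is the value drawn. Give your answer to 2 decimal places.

0.10

E[X | Jar J] = (11 − 6 + 1 − 1 − 4)/5 = 1/5
E[X | Jar K] = (3 + 9 − 8 − 4)/4 = 0
E[X] = (1/2)·1/5 + (1/2)·0 = 1/10 ≈ 0.10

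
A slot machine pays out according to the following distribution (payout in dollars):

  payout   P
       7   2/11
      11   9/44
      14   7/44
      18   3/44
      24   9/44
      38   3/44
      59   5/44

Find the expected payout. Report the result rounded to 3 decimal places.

$21.182

E[X] = (2/11)·7 + (9/44)·11 + (7/44)·14 + (3/44)·18 + (9/44)·24 + (3/44)·38 + (5/44)·59
     = 233/11 ≈ 21.182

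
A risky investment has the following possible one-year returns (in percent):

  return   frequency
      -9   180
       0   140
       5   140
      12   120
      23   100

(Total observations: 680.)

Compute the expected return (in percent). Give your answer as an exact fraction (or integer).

141/34

Total = 680, so P(return=-9) = 180/680, etc.
E[X] = (9/34)·(-9) + (7/34)·0 + (7/34)·5 + (3/17)·12 + (5/34)·23
     = 141/34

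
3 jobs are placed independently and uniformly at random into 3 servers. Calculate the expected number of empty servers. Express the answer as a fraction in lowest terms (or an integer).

8/9

Let Xⱼ=1 if server j is empty. P(Xⱼ=1) = ((3-1)/3)^3 = 8/27.
By linearity, E[#empty] = 3·8/27 = 8/9.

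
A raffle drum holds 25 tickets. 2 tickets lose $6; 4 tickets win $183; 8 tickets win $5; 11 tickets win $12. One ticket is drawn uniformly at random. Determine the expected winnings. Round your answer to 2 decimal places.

E[payout] = (2/25)·(-6) + (4/25)·183 + (8/25)·5 + (11/25)·12 = 892/25
≈ $35.68

$35.68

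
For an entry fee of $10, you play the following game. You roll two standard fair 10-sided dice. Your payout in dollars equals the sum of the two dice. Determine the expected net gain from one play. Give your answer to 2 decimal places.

Distribution of the sum of the two dice: 2 w.p. 1/100, 3 w.p. 1/50, 4 w.p. 3/100, 5 w.p. 1/25, 6 w.p. 1/20, 7 w.p. 3/50, …
E[payout] = (1/100)·2 + (1/50)·3 + (3/100)·4 + (1/25)·5 + (1/20)·6 + (3/50)·7 + (7/100)·8 + (2/25)·9 + (9/100)·10 + (1/10)·11 + (9/100)·12 + (2/25)·13 + (7/100)·14 + (3/50)·15 + (1/20)·16 + (1/25)·17 + (3/100)·18 + (1/50)·19 + (1/100)·20 = 11
Expected profit = 11 − 10 = 1 ≈ $1.00

$1.00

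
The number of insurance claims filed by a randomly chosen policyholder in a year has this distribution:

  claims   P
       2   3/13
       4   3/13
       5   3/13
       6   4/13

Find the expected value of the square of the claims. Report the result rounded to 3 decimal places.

E[X²] = (3/13)·4 + (3/13)·16 + (3/13)·25 + (4/13)·36
     = 279/13 ≈ 21.462

21.462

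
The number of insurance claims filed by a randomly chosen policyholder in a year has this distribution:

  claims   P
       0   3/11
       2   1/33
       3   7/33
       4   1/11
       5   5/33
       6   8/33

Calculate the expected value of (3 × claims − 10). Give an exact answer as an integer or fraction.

-2/11

E[3x-10] = (3/11)·(-10) + (1/33)·(-4) + (7/33)·(-1) + (1/11)·2 + (5/33)·5 + (8/33)·8
     = -2/11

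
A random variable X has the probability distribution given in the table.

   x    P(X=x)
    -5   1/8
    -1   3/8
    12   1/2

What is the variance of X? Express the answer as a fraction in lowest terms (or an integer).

101/2

E[X] = (1/8)·(-5) + (3/8)·(-1) + (1/2)·12 = 5
E[X²] = (1/8)·25 + (3/8)·1 + (1/2)·144 = 151/2
Var(X) = 151/2 − (5)² = 101/2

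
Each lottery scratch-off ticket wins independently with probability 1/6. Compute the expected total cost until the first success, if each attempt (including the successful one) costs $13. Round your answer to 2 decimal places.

E[#attempts] = 1/p = 6; E[cost] = 13·6 = 78.
≈ 78.00

$78.00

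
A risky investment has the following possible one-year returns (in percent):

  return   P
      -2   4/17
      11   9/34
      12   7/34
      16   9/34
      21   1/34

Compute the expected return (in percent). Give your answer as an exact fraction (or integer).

166/17

E[X] = (4/17)·(-2) + (9/34)·11 + (7/34)·12 + (9/34)·16 + (1/34)·21
     = 166/17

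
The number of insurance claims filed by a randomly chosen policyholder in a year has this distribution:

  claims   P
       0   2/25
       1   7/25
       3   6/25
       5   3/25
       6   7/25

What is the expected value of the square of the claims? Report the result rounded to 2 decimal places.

E[X²] = (2/25)·0 + (7/25)·1 + (6/25)·9 + (3/25)·25 + (7/25)·36
     = 388/25 ≈ 15.52

15.52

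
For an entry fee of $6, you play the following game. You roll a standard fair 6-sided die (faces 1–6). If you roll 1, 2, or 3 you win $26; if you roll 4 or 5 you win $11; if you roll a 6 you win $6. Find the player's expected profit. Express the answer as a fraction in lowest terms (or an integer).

E[payout] = (1/6)·6 + (1/3)·11 + (1/2)·26 = 53/3
Expected profit = 53/3 − 6 = 35/3

35/3 dollars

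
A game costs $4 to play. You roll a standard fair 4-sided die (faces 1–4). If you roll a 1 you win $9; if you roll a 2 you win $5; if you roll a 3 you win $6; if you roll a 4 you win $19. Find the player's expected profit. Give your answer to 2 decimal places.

E[payout] = (1/4)·5 + (1/4)·6 + (1/4)·9 + (1/4)·19 = 39/4
Expected profit = 39/4 − 4 = 23/4 ≈ $5.75

$5.75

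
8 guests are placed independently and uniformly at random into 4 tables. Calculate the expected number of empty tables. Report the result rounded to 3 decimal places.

0.400

Let Xⱼ=1 if table j is empty. P(Xⱼ=1) = ((4-1)/4)^8 = 6561/65536.
By linearity, E[#empty] = 4·6561/65536 = 6561/16384.
≈ 0.400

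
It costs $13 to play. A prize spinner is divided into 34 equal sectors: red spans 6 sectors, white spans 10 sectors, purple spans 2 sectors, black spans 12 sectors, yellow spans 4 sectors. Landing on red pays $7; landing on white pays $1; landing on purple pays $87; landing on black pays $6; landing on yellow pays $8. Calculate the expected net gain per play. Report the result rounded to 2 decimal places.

E[payout] = (6/34)·7 + (10/34)·1 + (2/34)·87 + (12/34)·6 + (4/34)·8 = 165/17
Expected profit = 165/17 − 13 = -56/17 ≈ -$3.29

-$3.29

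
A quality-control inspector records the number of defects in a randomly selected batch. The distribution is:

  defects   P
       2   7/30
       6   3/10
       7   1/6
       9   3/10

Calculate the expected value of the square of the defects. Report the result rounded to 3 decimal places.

44.200

E[X²] = (7/30)·4 + (3/10)·36 + (1/6)·49 + (3/10)·81
     = 221/5 ≈ 44.200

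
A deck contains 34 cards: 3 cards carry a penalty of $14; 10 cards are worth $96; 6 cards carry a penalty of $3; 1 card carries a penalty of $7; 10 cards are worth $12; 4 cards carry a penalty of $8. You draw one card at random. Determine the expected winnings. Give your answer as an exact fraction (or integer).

E[payout] = (3/34)·(-14) + (10/34)·96 + (6/34)·(-3) + (1/34)·(-7) + (10/34)·12 + (4/34)·(-8) = 981/34

981/34 dollars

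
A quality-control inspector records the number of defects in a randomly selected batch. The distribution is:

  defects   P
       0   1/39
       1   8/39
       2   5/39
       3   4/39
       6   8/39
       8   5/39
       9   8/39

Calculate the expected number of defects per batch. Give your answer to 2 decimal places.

4.87

E[X] = (1/39)·0 + (8/39)·1 + (5/39)·2 + (4/39)·3 + (8/39)·6 + (5/39)·8 + (8/39)·9
     = 190/39 ≈ 4.87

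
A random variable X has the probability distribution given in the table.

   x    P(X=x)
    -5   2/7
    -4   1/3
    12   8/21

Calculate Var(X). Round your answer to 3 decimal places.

64.059

E[X] = (2/7)·(-5) + (1/3)·(-4) + (8/21)·12 = 38/21
E[X²] = (2/7)·25 + (1/3)·16 + (8/21)·144 = 202/3
Var(X) = 202/3 − (38/21)² = 28250/441 ≈ 64.059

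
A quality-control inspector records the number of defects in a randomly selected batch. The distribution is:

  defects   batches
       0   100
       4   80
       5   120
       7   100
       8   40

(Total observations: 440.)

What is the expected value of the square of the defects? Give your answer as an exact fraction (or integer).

587/22

Total = 440, so P(defects=0) = 100/440, etc.
E[X²] = (5/22)·0 + (2/11)·16 + (3/11)·25 + (5/22)·49 + (1/11)·64
     = 587/22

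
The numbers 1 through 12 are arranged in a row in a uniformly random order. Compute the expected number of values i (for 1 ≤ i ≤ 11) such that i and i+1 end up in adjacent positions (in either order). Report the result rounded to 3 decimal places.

For each i ∈ {1,…,11}, let Xᵢ = 1 if i and i+1 are adjacent. P(Xᵢ=1) = 2·(12−1)!/12! = 2/12.
By linearity, E[ΣXᵢ] = (11)·(2/12) = 11/6.
≈ 1.833

1.833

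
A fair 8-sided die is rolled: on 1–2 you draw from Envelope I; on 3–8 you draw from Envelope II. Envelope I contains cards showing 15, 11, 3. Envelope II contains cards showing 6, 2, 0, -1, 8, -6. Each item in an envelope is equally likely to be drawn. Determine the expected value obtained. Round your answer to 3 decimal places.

3.542

E[X | Envelope I] = (15 + 11 + 3)/3 = 29/3
E[X | Envelope II] = (6 + 2 + 0 − 1 + 8 − 6)/6 = 3/2
E[X] = (1/4)·29/3 + (3/4)·3/2 = 85/24 ≈ 3.542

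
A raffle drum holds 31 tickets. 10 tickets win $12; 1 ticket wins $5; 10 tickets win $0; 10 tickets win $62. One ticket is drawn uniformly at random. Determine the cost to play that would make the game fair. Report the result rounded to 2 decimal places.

$24.03

E[payout] = (10/31)·12 + (1/31)·5 + (10/31)·0 + (10/31)·62 = 745/31
Fair fee = E[payout] = 745/31 ≈ $24.03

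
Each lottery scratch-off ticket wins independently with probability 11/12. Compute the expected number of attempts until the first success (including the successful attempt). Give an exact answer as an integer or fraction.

For a geometric distribution, E[trials] = 1/p = 1/(11/12) = 12/11.

12/11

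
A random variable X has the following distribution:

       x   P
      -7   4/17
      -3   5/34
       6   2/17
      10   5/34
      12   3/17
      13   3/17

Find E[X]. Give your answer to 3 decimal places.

E[X] = (4/17)·(-7) + (5/34)·(-3) + (2/17)·6 + (5/34)·10 + (3/17)·12 + (3/17)·13
     = 9/2 ≈ 4.500

4.500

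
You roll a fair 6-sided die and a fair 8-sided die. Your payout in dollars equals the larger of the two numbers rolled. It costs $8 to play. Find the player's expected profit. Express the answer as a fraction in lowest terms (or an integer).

-133/48 dollars

Distribution of the larger of the two numbers rolled: 1 w.p. 1/48, 2 w.p. 1/16, 3 w.p. 5/48, 4 w.p. 7/48, 5 w.p. 3/16, 6 w.p. 11/48, …
E[payout] = (1/48)·1 + (1/16)·2 + (5/48)·3 + (7/48)·4 + (3/16)·5 + (11/48)·6 + (1/8)·7 + (1/8)·8 = 251/48
Expected profit = 251/48 − 8 = -133/48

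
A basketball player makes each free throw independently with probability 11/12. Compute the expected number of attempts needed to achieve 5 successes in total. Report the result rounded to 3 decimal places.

By linearity (sum of 5 independent geometric waits), E[trials] = 5/p = 5/(11/12) = 60/11.
≈ 5.455

5.455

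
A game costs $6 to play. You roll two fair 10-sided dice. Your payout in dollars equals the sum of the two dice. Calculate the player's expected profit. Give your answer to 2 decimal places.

$5.00

Distribution of the sum of the two dice: 2 w.p. 1/100, 3 w.p. 1/50, 4 w.p. 3/100, 5 w.p. 1/25, 6 w.p. 1/20, 7 w.p. 3/50, …
E[payout] = (1/100)·2 + (1/50)·3 + (3/100)·4 + (1/25)·5 + (1/20)·6 + (3/50)·7 + (7/100)·8 + (2/25)·9 + (9/100)·10 + (1/10)·11 + (9/100)·12 + (2/25)·13 + (7/100)·14 + (3/50)·15 + (1/20)·16 + (1/25)·17 + (3/100)·18 + (1/50)·19 + (1/100)·20 = 11
Expected profit = 11 − 6 = 5 ≈ $5.00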